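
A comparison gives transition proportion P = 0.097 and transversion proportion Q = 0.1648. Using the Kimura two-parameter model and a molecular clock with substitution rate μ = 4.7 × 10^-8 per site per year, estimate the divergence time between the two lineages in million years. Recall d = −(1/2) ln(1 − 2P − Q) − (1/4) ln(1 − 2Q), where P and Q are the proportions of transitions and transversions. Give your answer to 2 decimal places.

3.43

Under the Kimura two-parameter model, d = −½ ln(1 − 2P − Q) − ¼ ln(1 − 2Q).
1 − 2P − Q = 0.6412, giving −½ ln(0.6412) = 0.222207.
1 − 2Q = 0.6704, giving −¼ ln(0.6704) = 0.099970.
d = 0.222207 + 0.099970 = 0.322177.
Under a molecular clock d = 2μt, so t = d/(2μ) = 0.322177 / (2 × 4.7 × 10^-8) = 3.43 million years.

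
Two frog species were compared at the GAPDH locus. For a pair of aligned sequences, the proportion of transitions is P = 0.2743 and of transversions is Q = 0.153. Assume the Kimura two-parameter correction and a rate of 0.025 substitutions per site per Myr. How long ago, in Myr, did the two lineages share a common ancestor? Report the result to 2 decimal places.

Under the Kimura two-parameter model, d = −½ ln(1 − 2P − Q) − ¼ ln(1 − 2Q).
1 − 2P − Q = 0.2984, giving −½ ln(0.2984) = 0.604660.
1 − 2Q = 0.694, giving −¼ ln(0.694) = 0.091321.
d = 0.604660 + 0.091321 = 0.695981.
Under a molecular clock d = 2μt, so t = d/(2μ) = 0.695981 / (2 × 0.025) = 13.92 Myr.

13.92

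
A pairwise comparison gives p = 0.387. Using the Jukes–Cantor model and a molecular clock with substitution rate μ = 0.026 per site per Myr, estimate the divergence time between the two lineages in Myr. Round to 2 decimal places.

d = −(3/4) ln(1 − 4p/3) = −0.75 ln(1 − 0.516) = −0.75 ln(0.484)
  = −0.75 × (-0.725670) = 0.544253 substitutions/site.
Under a molecular clock d = 2μt, so t = d/(2μ) = 0.544253 / (2 × 0.026) = 10.47 Myr.

10.47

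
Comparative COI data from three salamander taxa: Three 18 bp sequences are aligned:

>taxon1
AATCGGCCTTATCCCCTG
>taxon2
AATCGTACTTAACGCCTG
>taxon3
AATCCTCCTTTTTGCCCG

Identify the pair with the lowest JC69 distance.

taxon1–taxon2: 4/18 differ, p = 0.222, d = 0.264.
taxon1–taxon3: 6/18 differ, p = 0.333, d = 0.441.
taxon2–taxon3: 6/18 differ, p = 0.333, d = 0.441.
The smallest distance is between taxon1 and taxon2.

taxon1 and taxon2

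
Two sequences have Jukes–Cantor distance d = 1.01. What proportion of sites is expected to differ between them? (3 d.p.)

0.555

p = (3/4)(1 − e^(−4d/3)) = 0.75 × (1 − e^(-1.346667)) = 0.75 × (1 − 0.260106) = 0.554921.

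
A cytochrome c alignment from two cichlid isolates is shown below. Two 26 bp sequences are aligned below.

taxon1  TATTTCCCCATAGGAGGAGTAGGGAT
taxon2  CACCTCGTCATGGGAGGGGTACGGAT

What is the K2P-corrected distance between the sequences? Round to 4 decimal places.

Of 26 sites, 6 differences are transitions and 2 are transversions, so P = 6/26 ≈ 0.230769 and Q = 2/26 ≈ 0.076923.
Under the Kimura two-parameter model, d = −½ ln(1 − 2P − Q) − ¼ ln(1 − 2Q).
1 − 2P − Q = 0.461539, giving −½ ln(0.461539) = 0.386594.
1 − 2Q = 0.846154, giving −¼ ln(0.846154) = 0.041763.
d = 0.386594 + 0.041763 = 0.428357.

0.4284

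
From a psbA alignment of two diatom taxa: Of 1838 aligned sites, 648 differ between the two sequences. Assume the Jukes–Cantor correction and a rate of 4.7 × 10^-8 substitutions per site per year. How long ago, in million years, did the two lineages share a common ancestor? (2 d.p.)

5.07

p = 648/1838 ≈ 0.352557.
d = −(3/4) ln(1 − 4p/3) = −0.75 ln(1 − 0.470076) = −0.75 ln(0.529924)
  = −0.75 × (-0.635022) = 0.476267 substitutions/site.
Under a molecular clock d = 2μt, so t = d/(2μ) = 0.476267 / (2 × 4.7 × 10^-8) = 5.07 million years.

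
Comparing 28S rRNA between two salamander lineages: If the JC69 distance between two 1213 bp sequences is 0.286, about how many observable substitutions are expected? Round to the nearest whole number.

288

Invert JC69: p = (3/4)(1 − e^(−4d/3)) = 0.75 × (1 − e^(-0.381333)) = 0.75 × (1 − 0.682950) = 0.237788.
Expected differing sites = pL ≈ 0.237788 × 1213 = 288.436844 ≈ 288.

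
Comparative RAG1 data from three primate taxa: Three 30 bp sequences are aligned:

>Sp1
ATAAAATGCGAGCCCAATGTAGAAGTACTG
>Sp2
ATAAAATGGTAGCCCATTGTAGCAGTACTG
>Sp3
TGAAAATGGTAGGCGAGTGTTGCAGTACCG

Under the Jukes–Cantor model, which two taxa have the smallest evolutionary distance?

Sp1–Sp2: 4/30 differ, p = 0.133, d = 0.147.
Sp1–Sp3: 10/30 differ, p = 0.333, d = 0.441.
Sp2–Sp3: 7/30 differ, p = 0.233, d = 0.280.
The smallest distance is between Sp1 and Sp2.

Sp1 and Sp2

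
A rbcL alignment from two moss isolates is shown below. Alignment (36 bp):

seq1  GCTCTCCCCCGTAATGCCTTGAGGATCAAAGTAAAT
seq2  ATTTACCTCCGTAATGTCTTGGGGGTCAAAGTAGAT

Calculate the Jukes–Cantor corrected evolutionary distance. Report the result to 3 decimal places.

The sequences differ at 9 of 36 sites (1, 2, 4, 5, 8, 17, 22, 25, 34), so p = 9/36 = 0.25.
d = −(3/4) ln(1 − 4p/3) = −0.75 ln(1 − 0.333333) = −0.75 ln(0.666667)
  = −0.75 × (-0.405465) = 0.304099 substitutions/site.

0.304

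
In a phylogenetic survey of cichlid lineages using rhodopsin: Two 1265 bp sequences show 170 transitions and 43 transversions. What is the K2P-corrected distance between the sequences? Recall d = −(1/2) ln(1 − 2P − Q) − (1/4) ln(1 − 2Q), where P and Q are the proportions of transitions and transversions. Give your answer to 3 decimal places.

P = 170/1265 ≈ 0.134387 and Q = 43/1265 ≈ 0.033992.
Under the Kimura two-parameter model, d = −½ ln(1 − 2P − Q) − ¼ ln(1 − 2Q).
1 − 2P − Q = 0.697234, giving −½ ln(0.697234) = 0.180317.
1 − 2Q = 0.932016, giving −¼ ln(0.932016) = 0.017601.
d = 0.180317 + 0.017601 = 0.197918.

0.198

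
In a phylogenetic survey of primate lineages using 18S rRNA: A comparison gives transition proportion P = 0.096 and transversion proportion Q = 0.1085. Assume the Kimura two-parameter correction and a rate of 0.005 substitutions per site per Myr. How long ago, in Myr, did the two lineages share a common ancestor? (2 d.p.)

23.99

Under the Kimura two-parameter model, d = −½ ln(1 − 2P − Q) − ¼ ln(1 − 2Q).
1 − 2P − Q = 0.6995, giving −½ ln(0.6995) = 0.178695.
1 − 2Q = 0.783, giving −¼ ln(0.783) = 0.061156.
d = 0.178695 + 0.061156 = 0.239851.
Under a molecular clock d = 2μt, so t = d/(2μ) = 0.239851 / (2 × 0.005) = 23.99 Myr.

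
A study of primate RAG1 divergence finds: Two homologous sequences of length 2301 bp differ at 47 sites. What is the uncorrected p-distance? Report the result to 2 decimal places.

0.02

p = 47/2301 = 0.020425… ≈ 0.02 (to 2 d.p.).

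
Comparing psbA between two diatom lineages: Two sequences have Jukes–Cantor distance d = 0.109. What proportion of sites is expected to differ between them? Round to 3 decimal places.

0.101

p = (3/4)(1 − e^(−4d/3)) = 0.75 × (1 − e^(-0.145333)) = 0.75 × (1 − 0.864734) = 0.101450.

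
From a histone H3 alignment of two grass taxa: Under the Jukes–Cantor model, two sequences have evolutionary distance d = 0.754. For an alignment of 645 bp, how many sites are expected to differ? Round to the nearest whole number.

Invert JC69: p = (3/4)(1 − e^(−4d/3)) = 0.75 × (1 − e^(-1.005333)) = 0.75 × (1 − 0.365923) = 0.475558.
Expected differing sites = pL ≈ 0.475558 × 645 = 306.73491 ≈ 307.

307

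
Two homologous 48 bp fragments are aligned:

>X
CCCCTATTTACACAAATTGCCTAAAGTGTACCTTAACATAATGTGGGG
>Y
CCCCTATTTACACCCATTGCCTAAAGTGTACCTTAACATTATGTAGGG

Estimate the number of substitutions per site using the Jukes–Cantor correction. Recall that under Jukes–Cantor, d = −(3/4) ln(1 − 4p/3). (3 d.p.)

0.088

The sequences differ at 4 of 48 sites (14, 15, 40, 45), so p = 4/48 ≈ 0.083333.
d = −(3/4) ln(1 − 4p/3) = −0.75 ln(1 − 0.111111) = −0.75 ln(0.888889)
  = −0.75 × (-0.117783) = 0.088337 substitutions/site.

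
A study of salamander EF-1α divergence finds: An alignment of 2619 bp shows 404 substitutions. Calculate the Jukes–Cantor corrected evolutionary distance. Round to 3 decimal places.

p = 404/2619 ≈ 0.154257.
d = −(3/4) ln(1 − 4p/3) = −0.75 ln(1 − 0.205676) = −0.75 ln(0.794324)
  = −0.75 × (-0.230264) = 0.172698 substitutions/site.

0.173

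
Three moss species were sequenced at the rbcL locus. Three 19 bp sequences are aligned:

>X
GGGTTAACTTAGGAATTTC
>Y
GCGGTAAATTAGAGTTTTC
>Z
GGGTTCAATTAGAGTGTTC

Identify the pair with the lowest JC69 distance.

X–Y: 6/19 differ, p = 0.316, d = 0.410.
X–Z: 6/19 differ, p = 0.316, d = 0.410.
Y–Z: 4/19 differ, p = 0.211, d = 0.247.
The smallest distance is between Y and Z.

Y and Z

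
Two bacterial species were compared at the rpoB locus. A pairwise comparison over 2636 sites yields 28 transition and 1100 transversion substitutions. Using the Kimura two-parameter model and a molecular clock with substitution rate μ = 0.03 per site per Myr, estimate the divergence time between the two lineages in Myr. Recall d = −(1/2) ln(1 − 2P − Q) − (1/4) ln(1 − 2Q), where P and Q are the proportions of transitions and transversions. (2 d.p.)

P = 28/2636 ≈ 0.010622 and Q = 1100/2636 ≈ 0.417299.
Under the Kimura two-parameter model, d = −½ ln(1 − 2P − Q) − ¼ ln(1 − 2Q).
1 − 2P − Q = 0.561457, giving −½ ln(0.561457) = 0.288610.
1 − 2Q = 0.165402, giving −¼ ln(0.165402) = 0.449844.
d = 0.288610 + 0.449844 = 0.738454.
Under a molecular clock d = 2μt, so t = d/(2μ) = 0.738454 / (2 × 0.03) = 12.31 Myr.

12.31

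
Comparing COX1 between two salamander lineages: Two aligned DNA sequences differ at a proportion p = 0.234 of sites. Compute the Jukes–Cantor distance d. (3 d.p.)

0.280

d = −(3/4) ln(1 − 4p/3) = −0.75 ln(1 − 0.312) = −0.75 ln(0.688)
  = −0.75 × (-0.373966) = 0.280475 substitutions/site.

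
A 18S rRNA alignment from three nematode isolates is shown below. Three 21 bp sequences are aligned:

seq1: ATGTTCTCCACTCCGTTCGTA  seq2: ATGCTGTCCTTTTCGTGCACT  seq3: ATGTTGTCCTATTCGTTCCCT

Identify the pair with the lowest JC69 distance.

seq2 and seq3

seq1–seq2: 9/21 differ, p = 0.429, d = 0.635.
seq1–seq3: 7/21 differ, p = 0.333, d = 0.441.
seq2–seq3: 4/21 differ, p = 0.190, d = 0.220.
The smallest distance is between seq2 and seq3.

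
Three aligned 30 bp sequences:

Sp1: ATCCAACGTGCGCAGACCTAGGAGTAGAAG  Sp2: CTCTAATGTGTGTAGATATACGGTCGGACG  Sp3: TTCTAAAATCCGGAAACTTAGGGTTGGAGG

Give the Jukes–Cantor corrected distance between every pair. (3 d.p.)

d(Sp1,Sp2) = 0.647, d(Sp1,Sp3) = 0.572, d(Sp2,Sp3) = 0.572

Sp1–Sp2: 13/30 sites differ → p ≈ 0.433333, d = −0.75 ln(1 − 0.577777) = 0.646666 ≈ 0.647.
Sp1–Sp3: 12/30 sites differ → p = 0.4, d = −0.75 ln(1 − 0.533333) = 0.571605 ≈ 0.572.
Sp2–Sp3: 12/30 sites differ → p = 0.4, d = −0.75 ln(1 − 0.533333) = 0.571605 ≈ 0.572.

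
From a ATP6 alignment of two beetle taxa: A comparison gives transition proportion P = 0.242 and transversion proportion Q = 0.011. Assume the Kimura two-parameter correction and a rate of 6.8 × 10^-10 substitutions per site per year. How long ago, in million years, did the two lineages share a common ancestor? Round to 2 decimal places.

255.26

Under the Kimura two-parameter model, d = −½ ln(1 − 2P − Q) − ¼ ln(1 − 2Q).
1 − 2P − Q = 0.505, giving −½ ln(0.505) = 0.341598.
1 − 2Q = 0.978, giving −¼ ln(0.978) = 0.005561.
d = 0.341598 + 0.005561 = 0.347159.
Under a molecular clock d = 2μt, so t = d/(2μ) = 0.347159 / (2 × 6.8 × 10^-10) = 255.26 million years.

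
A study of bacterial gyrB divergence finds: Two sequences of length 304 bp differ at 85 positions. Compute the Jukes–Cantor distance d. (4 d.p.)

0.3499

p = 85/304 ≈ 0.279605.
d = −(3/4) ln(1 − 4p/3) = −0.75 ln(1 − 0.372807) = −0.75 ln(0.627193)
  = −0.75 × (-0.466501) = 0.349876 substitutions/site.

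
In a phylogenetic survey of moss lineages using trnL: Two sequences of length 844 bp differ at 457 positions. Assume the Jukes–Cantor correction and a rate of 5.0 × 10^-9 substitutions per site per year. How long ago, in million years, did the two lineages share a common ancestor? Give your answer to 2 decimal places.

96.00

p = 457/844 ≈ 0.541469.
d = −(3/4) ln(1 − 4p/3) = −0.75 ln(1 − 0.721959) = −0.75 ln(0.278041)
  = −0.75 × (-1.279987) = 0.959990 substitutions/site.
Under a molecular clock d = 2μt, so t = d/(2μ) = 0.959990 / (2 × 5.0 × 10^-9) = 96.00 million years.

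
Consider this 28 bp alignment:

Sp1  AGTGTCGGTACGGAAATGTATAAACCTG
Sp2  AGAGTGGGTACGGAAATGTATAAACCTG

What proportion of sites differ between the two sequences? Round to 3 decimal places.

0.071

The sequences differ at 2 of 28 positions (sites 3, 6).
p = 2/28 = 0.071428… ≈ 0.071 (to 3 d.p.).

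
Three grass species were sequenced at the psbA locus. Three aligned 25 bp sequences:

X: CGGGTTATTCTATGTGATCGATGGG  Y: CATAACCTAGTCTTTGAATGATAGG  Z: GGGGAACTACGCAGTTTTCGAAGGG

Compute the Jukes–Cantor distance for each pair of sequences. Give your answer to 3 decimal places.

X–Y: 13/25 sites differ → p = 0.52, d = −0.75 ln(1 − 0.693333) = 0.886495 ≈ 0.886.
X–Z: 11/25 sites differ → p = 0.44, d = −0.75 ln(1 − 0.586667) = 0.662626 ≈ 0.663.
Y–Z: 15/25 sites differ → p = 0.6, d = −0.75 ln(1 − 0.8) = 1.207078 ≈ 1.207.

d(X,Y) = 0.886, d(X,Z) = 0.663, d(Y,Z) = 1.207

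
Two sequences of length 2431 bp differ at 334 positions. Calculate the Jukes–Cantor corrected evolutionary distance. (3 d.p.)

0.152

p = 334/2431 ≈ 0.137392.
d = −(3/4) ln(1 − 4p/3) = −0.75 ln(1 − 0.183189) = −0.75 ln(0.816811)
  = −0.75 × (-0.202348) = 0.151761 substitutions/site.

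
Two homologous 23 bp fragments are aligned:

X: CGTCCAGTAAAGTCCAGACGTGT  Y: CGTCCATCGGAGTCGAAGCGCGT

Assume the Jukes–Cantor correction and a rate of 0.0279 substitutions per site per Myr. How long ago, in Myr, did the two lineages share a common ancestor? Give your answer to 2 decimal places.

The sequences differ at 8 of 23 sites (7, 8, 9, 10, 15, 17, 18, 21), so p = 8/23 ≈ 0.347826.
d = −(3/4) ln(1 − 4p/3) = −0.75 ln(1 − 0.463768) = −0.75 ln(0.536232)
  = −0.75 × (-0.623188) = 0.467391 substitutions/site.
Under a molecular clock d = 2μt, so t = d/(2μ) = 0.467391 / (2 × 0.0279) = 8.38 Myr.

8.38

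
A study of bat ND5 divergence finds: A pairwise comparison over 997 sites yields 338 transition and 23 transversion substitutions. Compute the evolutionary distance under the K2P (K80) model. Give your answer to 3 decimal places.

0.616

P = 338/997 ≈ 0.339017 and Q = 23/997 ≈ 0.023069.
Under the Kimura two-parameter model, d = −½ ln(1 − 2P − Q) − ¼ ln(1 − 2Q).
1 − 2P − Q = 0.298897, giving −½ ln(0.298897) = 0.603828.
1 − 2Q = 0.953862, giving −¼ ln(0.953862) = 0.011809.
d = 0.603828 + 0.011809 = 0.615637.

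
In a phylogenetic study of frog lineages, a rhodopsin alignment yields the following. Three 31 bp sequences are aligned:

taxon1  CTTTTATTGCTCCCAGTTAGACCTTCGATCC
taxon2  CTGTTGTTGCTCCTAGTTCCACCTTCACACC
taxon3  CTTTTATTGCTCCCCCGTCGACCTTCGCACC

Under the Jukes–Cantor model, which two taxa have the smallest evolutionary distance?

taxon1–taxon2: 8/31 differ, p = 0.258, d = 0.316.
taxon1–taxon3: 6/31 differ, p = 0.194, d = 0.224.
taxon2–taxon3: 8/31 differ, p = 0.258, d = 0.316.
The smallest distance is between taxon1 and taxon3.

taxon1 and taxon3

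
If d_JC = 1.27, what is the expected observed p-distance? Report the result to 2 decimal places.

p = (3/4)(1 − e^(−4d/3)) = 0.75 × (1 − e^(-1.693333)) = 0.75 × (1 − 0.183906) = 0.612071.

0.61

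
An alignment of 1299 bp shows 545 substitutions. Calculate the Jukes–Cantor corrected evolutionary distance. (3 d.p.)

p = 545/1299 ≈ 0.419554.
d = −(3/4) ln(1 − 4p/3) = −0.75 ln(1 − 0.559405) = −0.75 ln(0.440595)
  = −0.75 × (-0.819629) = 0.614722 substitutions/site.

0.615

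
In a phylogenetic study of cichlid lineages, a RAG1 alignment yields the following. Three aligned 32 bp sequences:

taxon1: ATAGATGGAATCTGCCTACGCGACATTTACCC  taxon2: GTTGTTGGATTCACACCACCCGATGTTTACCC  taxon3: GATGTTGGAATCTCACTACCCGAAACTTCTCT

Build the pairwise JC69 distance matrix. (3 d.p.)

d(taxon1,taxon2) = 0.460, d(taxon1,taxon3) = 0.520, d(taxon2,taxon3) = 0.404

taxon1–taxon2: 11/32 sites differ → p = 0.34375, d = −0.75 ln(1 − 0.458333) = 0.459828 ≈ 0.460.
taxon1–taxon3: 12/32 sites differ → p = 0.375, d = −0.75 ln(1 − 0.5) = 0.519860 ≈ 0.520.
taxon2–taxon3: 10/32 sites differ → p = 0.3125, d = −0.75 ln(1 − 0.416667) = 0.404248 ≈ 0.404.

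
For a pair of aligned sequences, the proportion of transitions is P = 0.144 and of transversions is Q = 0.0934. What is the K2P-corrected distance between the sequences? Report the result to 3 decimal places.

0.292

Under the Kimura two-parameter model, d = −½ ln(1 − 2P − Q) − ¼ ln(1 − 2Q).
1 − 2P − Q = 0.6186, giving −½ ln(0.6186) = 0.240148.
1 − 2Q = 0.8132, giving −¼ ln(0.8132) = 0.051695.
d = 0.240148 + 0.051695 = 0.291843.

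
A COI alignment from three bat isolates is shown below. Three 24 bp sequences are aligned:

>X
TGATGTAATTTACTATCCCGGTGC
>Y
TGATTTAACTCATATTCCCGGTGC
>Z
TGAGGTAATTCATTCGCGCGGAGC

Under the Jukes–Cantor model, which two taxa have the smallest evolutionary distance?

X and Y

X–Y: 6/24 differ, p = 0.250, d = 0.304.
X–Z: 7/24 differ, p = 0.292, d = 0.369.
Y–Z: 8/24 differ, p = 0.333, d = 0.441.
The smallest distance is between X and Y.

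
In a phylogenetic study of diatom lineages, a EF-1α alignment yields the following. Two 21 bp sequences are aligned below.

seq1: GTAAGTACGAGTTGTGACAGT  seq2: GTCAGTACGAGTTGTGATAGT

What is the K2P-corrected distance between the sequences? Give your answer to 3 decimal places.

0.102

Of 21 sites, 1 differences are transitions and 1 are transversions, so P = 1/21 ≈ 0.047619 and Q = 1/21 ≈ 0.047619.
Under the Kimura two-parameter model, d = −½ ln(1 − 2P − Q) − ¼ ln(1 − 2Q).
1 − 2P − Q = 0.857143, giving −½ ln(0.857143) = 0.077075.
1 − 2Q = 0.904762, giving −¼ ln(0.904762) = 0.025021.
d = 0.077075 + 0.025021 = 0.102096.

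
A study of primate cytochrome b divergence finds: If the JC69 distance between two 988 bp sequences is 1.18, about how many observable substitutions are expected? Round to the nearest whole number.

587

Invert JC69: p = (3/4)(1 − e^(−4d/3)) = 0.75 × (1 − e^(-1.573333)) = 0.75 × (1 − 0.207353) = 0.594485.
Expected differing sites = pL ≈ 0.594485 × 988 = 587.35118 ≈ 587.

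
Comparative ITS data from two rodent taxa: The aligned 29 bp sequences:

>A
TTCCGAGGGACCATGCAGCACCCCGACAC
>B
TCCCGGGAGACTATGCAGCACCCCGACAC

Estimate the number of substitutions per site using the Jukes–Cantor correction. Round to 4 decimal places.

The sequences differ at 4 of 29 sites (2, 6, 8, 12), so p = 4/29 ≈ 0.137931.
d = −(3/4) ln(1 − 4p/3) = −0.75 ln(1 − 0.183908) = −0.75 ln(0.816092)
  = −0.75 × (-0.203228) = 0.152421 substitutions/site.

0.1524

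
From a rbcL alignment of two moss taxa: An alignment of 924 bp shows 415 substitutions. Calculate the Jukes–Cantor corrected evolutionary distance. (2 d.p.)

p = 415/924 ≈ 0.449134.
d = −(3/4) ln(1 − 4p/3) = −0.75 ln(1 − 0.598845) = −0.75 ln(0.401155)
  = −0.75 × (-0.913407) = 0.685055 substitutions/site.

0.69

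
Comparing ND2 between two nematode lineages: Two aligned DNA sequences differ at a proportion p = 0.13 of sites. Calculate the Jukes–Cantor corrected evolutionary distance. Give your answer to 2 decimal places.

d = −(3/4) ln(1 − 4p/3) = −0.75 ln(1 − 0.173333) = −0.75 ln(0.826667)
  = −0.75 × (-0.190353) = 0.142765 substitutions/site.

0.14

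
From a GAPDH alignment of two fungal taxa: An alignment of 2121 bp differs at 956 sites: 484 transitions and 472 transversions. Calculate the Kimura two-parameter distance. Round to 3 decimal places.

P = 484/2121 ≈ 0.228194 and Q = 472/2121 ≈ 0.222537.
Under the Kimura two-parameter model, d = −½ ln(1 − 2P − Q) − ¼ ln(1 − 2Q).
1 − 2P − Q = 0.321075, giving −½ ln(0.321075) = 0.568040.
1 − 2Q = 0.554926, giving −¼ ln(0.554926) = 0.147230.
d = 0.568040 + 0.147230 = 0.715270.

0.715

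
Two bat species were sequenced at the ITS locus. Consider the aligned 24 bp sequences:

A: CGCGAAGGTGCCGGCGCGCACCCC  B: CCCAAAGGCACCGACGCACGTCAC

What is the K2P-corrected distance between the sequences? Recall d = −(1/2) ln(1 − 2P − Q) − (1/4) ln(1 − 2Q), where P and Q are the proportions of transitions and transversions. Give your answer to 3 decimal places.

Of 24 sites, 7 differences are transitions and 2 are transversions, so P = 7/24 ≈ 0.291667 and Q = 2/24 ≈ 0.083333.
Under the Kimura two-parameter model, d = −½ ln(1 − 2P − Q) − ¼ ln(1 − 2Q).
1 − 2P − Q = 0.333333, giving −½ ln(0.333333) = 0.549307.
1 − 2Q = 0.833334, giving −¼ ln(0.833334) = 0.045580.
d = 0.549307 + 0.045580 = 0.594887.

0.595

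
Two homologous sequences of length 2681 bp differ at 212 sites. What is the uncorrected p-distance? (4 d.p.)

p = 212/2681 = 0.079074… ≈ 0.0791 (to 4 d.p.).

0.0791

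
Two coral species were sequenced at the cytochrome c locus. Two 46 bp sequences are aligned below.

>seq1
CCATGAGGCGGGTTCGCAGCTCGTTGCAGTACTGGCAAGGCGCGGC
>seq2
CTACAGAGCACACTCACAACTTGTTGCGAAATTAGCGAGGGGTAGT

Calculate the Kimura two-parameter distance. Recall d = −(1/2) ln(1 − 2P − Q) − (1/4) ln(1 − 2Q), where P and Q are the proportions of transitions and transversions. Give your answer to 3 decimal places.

Of 46 sites, 19 differences are transitions and 3 are transversions, so P = 19/46 ≈ 0.413043 and Q = 3/46 ≈ 0.065217.
Under the Kimura two-parameter model, d = −½ ln(1 − 2P − Q) − ¼ ln(1 − 2Q).
1 − 2P − Q = 0.108697, giving −½ ln(0.108697) = 1.109596.
1 − 2Q = 0.869566, giving −¼ ln(0.869566) = 0.034940.
d = 1.109596 + 0.034940 = 1.144536.

1.145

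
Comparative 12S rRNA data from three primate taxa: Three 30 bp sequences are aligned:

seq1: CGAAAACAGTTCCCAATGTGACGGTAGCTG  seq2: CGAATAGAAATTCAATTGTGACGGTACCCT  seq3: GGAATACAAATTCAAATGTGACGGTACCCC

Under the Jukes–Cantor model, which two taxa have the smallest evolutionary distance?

seq2 and seq3

seq1–seq2: 10/30 differ, p = 0.333, d = 0.441.
seq1–seq3: 9/30 differ, p = 0.300, d = 0.383.
seq2–seq3: 4/30 differ, p = 0.133, d = 0.147.
The smallest distance is between seq2 and seq3.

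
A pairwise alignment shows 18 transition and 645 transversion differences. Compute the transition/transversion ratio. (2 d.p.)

R = 18/645 = 0.027906… ≈ 0.03 (to 2 d.p.).

0.03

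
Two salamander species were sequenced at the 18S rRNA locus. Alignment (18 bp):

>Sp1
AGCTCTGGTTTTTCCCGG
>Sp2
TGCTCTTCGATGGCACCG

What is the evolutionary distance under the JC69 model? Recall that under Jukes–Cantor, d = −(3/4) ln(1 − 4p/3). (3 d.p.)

0.824

The sequences differ at 9 of 18 sites (1, 7, 8, 9, 10, 12, 13, 15, 17), so p = 9/18 = 0.5.
d = −(3/4) ln(1 − 4p/3) = −0.75 ln(1 − 0.666667) = −0.75 ln(0.333333)
  = −0.75 × (-1.098613) = 0.823960 substitutions/site.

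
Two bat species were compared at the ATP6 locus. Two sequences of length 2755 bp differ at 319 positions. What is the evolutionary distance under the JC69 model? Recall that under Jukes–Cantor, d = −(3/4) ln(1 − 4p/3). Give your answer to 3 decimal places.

p = 319/2755 ≈ 0.115789.
d = −(3/4) ln(1 − 4p/3) = −0.75 ln(1 − 0.154385) = −0.75 ln(0.845615)
  = −0.75 × (-0.167691) = 0.125768 substitutions/site.

0.126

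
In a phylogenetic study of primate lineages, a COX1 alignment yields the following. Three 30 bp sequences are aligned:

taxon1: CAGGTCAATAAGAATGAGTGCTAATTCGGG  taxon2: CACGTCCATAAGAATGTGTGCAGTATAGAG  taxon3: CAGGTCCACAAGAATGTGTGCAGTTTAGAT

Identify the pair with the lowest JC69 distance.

taxon2 and taxon3

taxon1–taxon2: 9/30 differ, p = 0.300, d = 0.383.
taxon1–taxon3: 9/30 differ, p = 0.300, d = 0.383.
taxon2–taxon3: 4/30 differ, p = 0.133, d = 0.147.
The smallest distance is between taxon2 and taxon3.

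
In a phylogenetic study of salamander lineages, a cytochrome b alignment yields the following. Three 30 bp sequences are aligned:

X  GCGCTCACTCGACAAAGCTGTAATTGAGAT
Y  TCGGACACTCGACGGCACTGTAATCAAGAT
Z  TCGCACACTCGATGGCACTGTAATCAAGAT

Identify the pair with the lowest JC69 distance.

Y and Z

X–Y: 9/30 differ, p = 0.300, d = 0.383.
X–Z: 9/30 differ, p = 0.300, d = 0.383.
Y–Z: 2/30 differ, p = 0.067, d = 0.070.
The smallest distance is between Y and Z.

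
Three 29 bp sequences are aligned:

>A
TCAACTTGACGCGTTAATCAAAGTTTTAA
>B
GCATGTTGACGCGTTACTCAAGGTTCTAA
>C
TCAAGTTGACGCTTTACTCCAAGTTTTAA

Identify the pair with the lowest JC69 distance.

A–B: 6/29 differ, p = 0.207, d = 0.242.
A–C: 4/29 differ, p = 0.138, d = 0.152.
B–C: 6/29 differ, p = 0.207, d = 0.242.
The smallest distance is between A and C.

A and C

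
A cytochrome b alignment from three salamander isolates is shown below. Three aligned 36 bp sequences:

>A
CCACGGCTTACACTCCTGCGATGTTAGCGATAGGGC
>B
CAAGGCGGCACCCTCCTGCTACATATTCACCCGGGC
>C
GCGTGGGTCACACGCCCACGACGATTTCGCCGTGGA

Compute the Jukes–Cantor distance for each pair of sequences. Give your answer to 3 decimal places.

d(A,B) = 0.745, d(A,C) = 0.745, d(B,C) = 0.824

A–B: 17/36 sites differ → p ≈ 0.472222, d = −0.75 ln(1 − 0.629629) = 0.744938 ≈ 0.745.
A–C: 17/36 sites differ → p ≈ 0.472222, d = −0.75 ln(1 − 0.629629) = 0.744938 ≈ 0.745.
B–C: 18/36 sites differ → p = 0.5, d = −0.75 ln(1 − 0.666667) = 0.823960 ≈ 0.824.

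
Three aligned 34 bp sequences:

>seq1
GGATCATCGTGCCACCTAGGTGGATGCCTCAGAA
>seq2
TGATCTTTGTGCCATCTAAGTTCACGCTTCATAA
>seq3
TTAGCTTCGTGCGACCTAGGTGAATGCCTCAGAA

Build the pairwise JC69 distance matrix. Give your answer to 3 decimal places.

seq1–seq2: 10/34 sites differ → p ≈ 0.294118, d = −0.75 ln(1 − 0.392157) = 0.373379 ≈ 0.373.
seq1–seq3: 6/34 sites differ → p ≈ 0.176471, d = −0.75 ln(1 − 0.235295) = 0.201199 ≈ 0.201.
seq2–seq3: 11/34 sites differ → p ≈ 0.323529, d = −0.75 ln(1 − 0.431372) = 0.423397 ≈ 0.423.

d(seq1,seq2) = 0.373, d(seq1,seq3) = 0.201, d(seq2,seq3) = 0.423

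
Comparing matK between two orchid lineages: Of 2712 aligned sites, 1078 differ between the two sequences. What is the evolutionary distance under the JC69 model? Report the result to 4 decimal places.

p = 1078/2712 ≈ 0.397493.
d = −(3/4) ln(1 − 4p/3) = −0.75 ln(1 − 0.529991) = −0.75 ln(0.470009)
  = −0.75 × (-0.755003) = 0.566252 substitutions/site.

0.5663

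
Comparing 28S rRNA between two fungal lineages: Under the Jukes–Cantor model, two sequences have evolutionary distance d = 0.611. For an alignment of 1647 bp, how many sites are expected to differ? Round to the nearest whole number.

Invert JC69: p = (3/4)(1 − e^(−4d/3)) = 0.75 × (1 − e^(-0.814667)) = 0.75 × (1 − 0.442787) = 0.417910.
Expected differing sites = pL ≈ 0.417910 × 1647 = 688.29777 ≈ 688.

688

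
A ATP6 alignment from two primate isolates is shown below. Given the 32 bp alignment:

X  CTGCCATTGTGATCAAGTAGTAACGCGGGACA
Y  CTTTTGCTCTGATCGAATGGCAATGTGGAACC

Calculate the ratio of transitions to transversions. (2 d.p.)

3.67

Transitions are A↔G and C↔T; transversions are all other mismatches.
Transitions: 11. Transversions: 3.
R = 11/3 = 3.666666… ≈ 3.67 (to 2 d.p.).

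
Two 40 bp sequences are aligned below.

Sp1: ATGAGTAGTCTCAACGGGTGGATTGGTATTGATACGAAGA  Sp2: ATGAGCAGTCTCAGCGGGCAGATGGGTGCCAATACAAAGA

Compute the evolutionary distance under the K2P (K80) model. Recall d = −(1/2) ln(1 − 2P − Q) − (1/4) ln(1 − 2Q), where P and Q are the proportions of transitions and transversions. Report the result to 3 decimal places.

0.335

Of 40 sites, 9 differences are transitions and 1 are transversions, so P = 9/40 = 0.225 and Q = 1/40 = 0.025.
Under the Kimura two-parameter model, d = −½ ln(1 − 2P − Q) − ¼ ln(1 − 2Q).
1 − 2P − Q = 0.525, giving −½ ln(0.525) = 0.322179.
1 − 2Q = 0.95, giving −¼ ln(0.95) = 0.012823.
d = 0.322179 + 0.012823 = 0.335002.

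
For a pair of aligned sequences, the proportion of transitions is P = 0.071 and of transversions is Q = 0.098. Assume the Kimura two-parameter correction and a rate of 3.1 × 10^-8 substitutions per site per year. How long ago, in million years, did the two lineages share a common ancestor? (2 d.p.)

Under the Kimura two-parameter model, d = −½ ln(1 − 2P − Q) − ¼ ln(1 − 2Q).
1 − 2P − Q = 0.76, giving −½ ln(0.76) = 0.137218.
1 − 2Q = 0.804, giving −¼ ln(0.804) = 0.054539.
d = 0.137218 + 0.054539 = 0.191757.
Under a molecular clock d = 2μt, so t = d/(2μ) = 0.191757 / (2 × 3.1 × 10^-8) = 3.09 million years.

3.09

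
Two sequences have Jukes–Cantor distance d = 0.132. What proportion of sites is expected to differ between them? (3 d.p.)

0.121

p = (3/4)(1 − e^(−4d/3)) = 0.75 × (1 − e^(-0.176)) = 0.75 × (1 − 0.838618) = 0.121037.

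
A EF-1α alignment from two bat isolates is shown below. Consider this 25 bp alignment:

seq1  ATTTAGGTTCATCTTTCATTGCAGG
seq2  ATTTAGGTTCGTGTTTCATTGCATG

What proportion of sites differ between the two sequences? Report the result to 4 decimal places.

0.1200

The sequences differ at 3 of 25 positions (sites 11, 13, 24).
p = 3/25 = 0.1200.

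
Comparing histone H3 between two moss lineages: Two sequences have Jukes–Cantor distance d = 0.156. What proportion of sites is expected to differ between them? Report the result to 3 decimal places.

p = (3/4)(1 − e^(−4d/3)) = 0.75 × (1 − e^(-0.208)) = 0.75 × (1 − 0.812207) = 0.140845.

0.141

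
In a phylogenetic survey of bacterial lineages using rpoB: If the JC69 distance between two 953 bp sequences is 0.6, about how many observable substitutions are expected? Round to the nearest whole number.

Invert JC69: p = (3/4)(1 − e^(−4d/3)) = 0.75 × (1 − e^(-0.8)) = 0.75 × (1 − 0.449329) = 0.413003.
Expected differing sites = pL ≈ 0.413003 × 953 = 393.591859 ≈ 394.

394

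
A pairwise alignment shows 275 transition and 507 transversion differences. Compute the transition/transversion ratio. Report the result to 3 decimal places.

0.542

R = 275/507 = 0.542406… ≈ 0.542 (to 3 d.p.).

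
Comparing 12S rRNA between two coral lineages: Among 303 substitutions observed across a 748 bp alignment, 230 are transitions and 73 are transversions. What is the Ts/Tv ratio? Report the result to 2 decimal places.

R = 230/73 = 3.150684… ≈ 3.15 (to 2 d.p.).

3.15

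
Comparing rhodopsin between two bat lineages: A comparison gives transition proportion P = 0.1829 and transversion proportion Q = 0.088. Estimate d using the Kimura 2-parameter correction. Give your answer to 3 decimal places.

Under the Kimura two-parameter model, d = −½ ln(1 − 2P − Q) − ¼ ln(1 − 2Q).
1 − 2P − Q = 0.5462, giving −½ ln(0.5462) = 0.302385.
1 − 2Q = 0.824, giving −¼ ln(0.824) = 0.048396.
d = 0.302385 + 0.048396 = 0.350781.

0.351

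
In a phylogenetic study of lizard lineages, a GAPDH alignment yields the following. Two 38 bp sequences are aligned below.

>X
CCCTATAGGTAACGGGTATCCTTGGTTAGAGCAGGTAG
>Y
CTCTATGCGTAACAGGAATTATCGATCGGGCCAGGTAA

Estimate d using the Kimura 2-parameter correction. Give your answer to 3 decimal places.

Of 38 sites, 10 differences are transitions and 4 are transversions, so P = 10/38 ≈ 0.263158 and Q = 4/38 ≈ 0.105263.
Under the Kimura two-parameter model, d = −½ ln(1 − 2P − Q) − ¼ ln(1 − 2Q).
1 − 2P − Q = 0.368421, giving −½ ln(0.368421) = 0.499264.
1 − 2Q = 0.789474, giving −¼ ln(0.789474) = 0.059097.
d = 0.499264 + 0.059097 = 0.558361.

0.558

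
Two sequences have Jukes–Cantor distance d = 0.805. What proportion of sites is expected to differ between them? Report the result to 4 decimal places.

0.4936

p = (3/4)(1 − e^(−4d/3)) = 0.75 × (1 − e^(-1.073333)) = 0.75 × (1 − 0.341867) = 0.493600.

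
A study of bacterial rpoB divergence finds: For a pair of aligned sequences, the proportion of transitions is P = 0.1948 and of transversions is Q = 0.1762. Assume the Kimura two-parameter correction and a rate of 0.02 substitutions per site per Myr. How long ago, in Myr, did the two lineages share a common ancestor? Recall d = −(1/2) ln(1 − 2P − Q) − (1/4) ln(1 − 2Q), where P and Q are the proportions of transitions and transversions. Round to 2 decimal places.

13.14

Under the Kimura two-parameter model, d = −½ ln(1 − 2P − Q) − ¼ ln(1 − 2Q).
1 − 2P − Q = 0.4342, giving −½ ln(0.4342) = 0.417125.
1 − 2Q = 0.6476, giving −¼ ln(0.6476) = 0.108621.
d = 0.417125 + 0.108621 = 0.525746.
Under a molecular clock d = 2μt, so t = d/(2μ) = 0.525746 / (2 × 0.02) = 13.14 Myr.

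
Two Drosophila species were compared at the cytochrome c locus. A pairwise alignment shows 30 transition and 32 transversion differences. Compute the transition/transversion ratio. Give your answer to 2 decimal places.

0.94

R = 30/32 = 0.9375 ≈ 0.94 (to 2 d.p.).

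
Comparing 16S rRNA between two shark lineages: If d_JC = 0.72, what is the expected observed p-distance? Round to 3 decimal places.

0.463

p = (3/4)(1 − e^(−4d/3)) = 0.75 × (1 − e^(-0.96)) = 0.75 × (1 − 0.382893) = 0.462830.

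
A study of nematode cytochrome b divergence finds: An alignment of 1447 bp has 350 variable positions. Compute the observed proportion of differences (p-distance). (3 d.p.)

p = 350/1447 = 0.241879… ≈ 0.242 (to 3 d.p.).

0.242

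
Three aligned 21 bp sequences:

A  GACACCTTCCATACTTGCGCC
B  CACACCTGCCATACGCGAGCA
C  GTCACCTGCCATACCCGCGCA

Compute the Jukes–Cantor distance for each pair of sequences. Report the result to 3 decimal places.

d(A,B) = 0.360, d(A,C) = 0.286, d(B,C) = 0.220

A–B: 6/21 sites differ → p ≈ 0.285714, d = −0.75 ln(1 − 0.380952) = 0.359679 ≈ 0.360.
A–C: 5/21 sites differ → p ≈ 0.238095, d = −0.75 ln(1 − 0.31746) = 0.286451 ≈ 0.286.
B–C: 4/21 sites differ → p ≈ 0.190476, d = −0.75 ln(1 − 0.253968) = 0.219740 ≈ 0.220.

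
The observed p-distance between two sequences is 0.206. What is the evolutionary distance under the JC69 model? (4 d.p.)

d = −(3/4) ln(1 − 4p/3) = −0.75 ln(1 − 0.274667) = −0.75 ln(0.725333)
  = −0.75 × (-0.321124) = 0.240843 substitutions/site.

0.2408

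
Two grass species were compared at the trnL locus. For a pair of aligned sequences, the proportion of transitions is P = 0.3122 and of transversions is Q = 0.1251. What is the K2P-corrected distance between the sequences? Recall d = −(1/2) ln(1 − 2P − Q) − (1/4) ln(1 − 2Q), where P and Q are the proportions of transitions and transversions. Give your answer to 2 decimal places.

Under the Kimura two-parameter model, d = −½ ln(1 − 2P − Q) − ¼ ln(1 − 2Q).
1 − 2P − Q = 0.2505, giving −½ ln(0.2505) = 0.692148.
1 − 2Q = 0.7498, giving −¼ ln(0.7498) = 0.071987.
d = 0.692148 + 0.071987 = 0.764135.

0.76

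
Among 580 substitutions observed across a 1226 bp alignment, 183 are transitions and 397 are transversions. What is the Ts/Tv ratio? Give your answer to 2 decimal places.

R = 183/397 = 0.460957… ≈ 0.46 (to 2 d.p.).

0.46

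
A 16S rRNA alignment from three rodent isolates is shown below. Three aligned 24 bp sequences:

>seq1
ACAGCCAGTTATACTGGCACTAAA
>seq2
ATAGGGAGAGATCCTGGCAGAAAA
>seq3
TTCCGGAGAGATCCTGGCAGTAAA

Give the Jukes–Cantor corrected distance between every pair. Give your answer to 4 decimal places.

seq1–seq2: 8/24 sites differ → p ≈ 0.333333, d = −0.75 ln(1 − 0.444444) = 0.440839 ≈ 0.4408.
seq1–seq3: 10/24 sites differ → p ≈ 0.416667, d = −0.75 ln(1 − 0.555556) = 0.608198 ≈ 0.6082.
seq2–seq3: 4/24 sites differ → p ≈ 0.166667, d = −0.75 ln(1 − 0.222223) = 0.188487 ≈ 0.1885.

d(seq1,seq2) = 0.4408, d(seq1,seq3) = 0.6082, d(seq2,seq3) = 0.1885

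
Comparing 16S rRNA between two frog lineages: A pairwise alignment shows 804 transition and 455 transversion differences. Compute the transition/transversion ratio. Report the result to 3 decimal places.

R = 804/455 = 1.767032… ≈ 1.767 (to 3 d.p.).

1.767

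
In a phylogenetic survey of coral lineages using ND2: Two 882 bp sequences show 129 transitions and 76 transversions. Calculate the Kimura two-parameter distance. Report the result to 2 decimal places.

P = 129/882 ≈ 0.146259 and Q = 76/882 ≈ 0.086168.
Under the Kimura two-parameter model, d = −½ ln(1 − 2P − Q) − ¼ ln(1 − 2Q).
1 − 2P − Q = 0.621314, giving −½ ln(0.621314) = 0.237959.
1 − 2Q = 0.827664, giving −¼ ln(0.827664) = 0.047287.
d = 0.237959 + 0.047287 = 0.285246.

0.29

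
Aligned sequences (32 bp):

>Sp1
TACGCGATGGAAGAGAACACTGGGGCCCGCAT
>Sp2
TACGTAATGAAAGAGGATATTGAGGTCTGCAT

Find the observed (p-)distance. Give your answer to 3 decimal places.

0.281

The sequences differ at 9 of 32 positions (sites 5, 6, 10, 16, 18, 20, 23, 26, 28).
p = 9/32 = 0.28125 ≈ 0.281 (to 3 d.p.).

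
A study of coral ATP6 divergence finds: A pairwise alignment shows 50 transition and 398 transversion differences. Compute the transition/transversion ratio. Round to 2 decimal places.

0.13

R = 50/398 = 0.125628… ≈ 0.13 (to 2 d.p.).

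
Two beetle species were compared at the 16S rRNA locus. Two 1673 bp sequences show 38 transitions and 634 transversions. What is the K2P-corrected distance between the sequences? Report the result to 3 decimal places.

P = 38/1673 ≈ 0.022714 and Q = 634/1673 ≈ 0.37896.
Under the Kimura two-parameter model, d = −½ ln(1 − 2P − Q) − ¼ ln(1 − 2Q).
1 − 2P − Q = 0.575612, giving −½ ln(0.575612) = 0.276161.
1 − 2Q = 0.24208, giving −¼ ln(0.24208) = 0.354622.
d = 0.276161 + 0.354622 = 0.630783.

0.631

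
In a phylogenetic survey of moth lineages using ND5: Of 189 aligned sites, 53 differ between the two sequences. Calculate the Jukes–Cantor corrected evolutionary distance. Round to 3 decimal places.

p = 53/189 ≈ 0.280423.
d = −(3/4) ln(1 − 4p/3) = −0.75 ln(1 − 0.373897) = −0.75 ln(0.626103)
  = −0.75 × (-0.468240) = 0.351180 substitutions/site.

0.351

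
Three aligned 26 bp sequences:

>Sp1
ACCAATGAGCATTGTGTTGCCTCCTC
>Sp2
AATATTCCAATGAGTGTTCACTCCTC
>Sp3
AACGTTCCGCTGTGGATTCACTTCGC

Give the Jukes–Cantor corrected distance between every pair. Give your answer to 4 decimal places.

Sp1–Sp2: 12/26 sites differ → p ≈ 0.461538, d = −0.75 ln(1 − 0.615384) = 0.716632 ≈ 0.7166.
Sp1–Sp3: 13/26 sites differ → p = 0.5, d = −0.75 ln(1 − 0.666667) = 0.823960 ≈ 0.8240.
Sp2–Sp3: 9/26 sites differ → p ≈ 0.346154, d = −0.75 ln(1 − 0.461539) = 0.464280 ≈ 0.4643.

d(Sp1,Sp2) = 0.7166, d(Sp1,Sp3) = 0.8240, d(Sp2,Sp3) = 0.4643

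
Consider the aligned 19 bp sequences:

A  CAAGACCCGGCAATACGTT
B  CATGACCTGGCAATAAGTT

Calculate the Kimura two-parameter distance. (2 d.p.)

0.18

Of 19 sites, 1 differences are transitions and 2 are transversions, so P = 1/19 ≈ 0.052632 and Q = 2/19 ≈ 0.105263.
Under the Kimura two-parameter model, d = −½ ln(1 − 2P − Q) − ¼ ln(1 − 2Q).
1 − 2P − Q = 0.789473, giving −½ ln(0.789473) = 0.118195.
1 − 2Q = 0.789474, giving −¼ ln(0.789474) = 0.059097.
d = 0.118195 + 0.059097 = 0.177292.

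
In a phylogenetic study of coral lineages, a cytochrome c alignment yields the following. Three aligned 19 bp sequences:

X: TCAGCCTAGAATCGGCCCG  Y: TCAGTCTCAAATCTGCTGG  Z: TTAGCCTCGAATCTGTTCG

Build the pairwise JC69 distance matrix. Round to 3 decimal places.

X–Y: 6/19 sites differ → p ≈ 0.315789, d = −0.75 ln(1 − 0.421052) = 0.409907 ≈ 0.410.
X–Z: 5/19 sites differ → p ≈ 0.263158, d = −0.75 ln(1 − 0.350877) = 0.324100 ≈ 0.324.
Y–Z: 5/19 sites differ → p ≈ 0.263158, d = −0.75 ln(1 − 0.350877) = 0.324100 ≈ 0.324.

d(X,Y) = 0.410, d(X,Z) = 0.324, d(Y,Z) = 0.324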